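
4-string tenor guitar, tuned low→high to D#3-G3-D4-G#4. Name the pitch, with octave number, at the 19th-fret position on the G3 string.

The open G3 string plus 19 semitones: G–G#–A–A#–…–C–C#–D.
The walk passes from B into C 2 times, so the octave number goes from 3 to 5.

D5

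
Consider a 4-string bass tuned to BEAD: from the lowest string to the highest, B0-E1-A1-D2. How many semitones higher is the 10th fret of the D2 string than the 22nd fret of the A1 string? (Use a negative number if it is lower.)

D2 at fret 10 → C3 (MIDI 48); A1 at fret 22 → G3 (MIDI 55).
48 − 55 = -7, so the two pitches are 7 semitones apart.

-7 semitones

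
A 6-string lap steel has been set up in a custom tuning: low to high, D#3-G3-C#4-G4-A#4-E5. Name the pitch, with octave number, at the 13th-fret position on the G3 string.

Each fret is one semitone, so G3 + 13 = G#4.
(Equivalently spelled Ab4.)

G#4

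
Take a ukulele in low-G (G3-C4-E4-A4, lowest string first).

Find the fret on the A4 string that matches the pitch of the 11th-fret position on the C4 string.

2

C4 at fret 11 is C4 + 11 semitones = B4.
The open A4 string is 9 semitones above the open C4, so the same pitch on the A4 string lies at fret 11 − 9 = 2.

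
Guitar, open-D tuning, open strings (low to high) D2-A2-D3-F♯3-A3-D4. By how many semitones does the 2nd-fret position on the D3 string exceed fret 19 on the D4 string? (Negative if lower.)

D3 at fret 2 → E3 (MIDI 52); D4 at fret 19 → A5 (MIDI 81).
52 − 81 = -29, so the two pitches are 29 semitones apart.

-29 semitones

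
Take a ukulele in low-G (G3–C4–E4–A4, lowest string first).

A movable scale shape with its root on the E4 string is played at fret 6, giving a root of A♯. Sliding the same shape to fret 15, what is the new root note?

G

Moving from fret 6 to fret 15 shifts the root by 9 semitones.
A♯ up 9 semitones is G.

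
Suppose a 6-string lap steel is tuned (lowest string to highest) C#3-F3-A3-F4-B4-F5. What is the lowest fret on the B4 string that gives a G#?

From B4, count semitones up the chromatic scale until reaching G#: B–C–C#–D–D#–E–F–F#–G–G# — 9 steps.

9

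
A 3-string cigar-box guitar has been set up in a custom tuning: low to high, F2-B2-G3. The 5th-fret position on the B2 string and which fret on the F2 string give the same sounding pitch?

11

B2 at fret 5 is B2 + 5 semitones = E3.
The open F2 string is 6 semitones below the open B2, so the same pitch on the F2 string lies at fret 5 + 6 = 11.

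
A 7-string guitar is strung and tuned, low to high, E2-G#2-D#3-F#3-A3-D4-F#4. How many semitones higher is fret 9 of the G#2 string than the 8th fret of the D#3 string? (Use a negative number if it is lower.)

G#2 at fret 9 → F3 (MIDI 53); D#3 at fret 8 → B3 (MIDI 59).
53 − 59 = -6, so the two pitches are 6 semitones apart.

-6 semitones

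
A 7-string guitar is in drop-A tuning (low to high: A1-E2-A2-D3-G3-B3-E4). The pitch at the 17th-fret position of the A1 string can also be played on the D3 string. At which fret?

0

A1 at fret 17 is A1 + 17 semitones = D3.
The open D3 string is 17 semitones above the open A1, so the same pitch on the D3 string lies at fret 17 − 17 = 0.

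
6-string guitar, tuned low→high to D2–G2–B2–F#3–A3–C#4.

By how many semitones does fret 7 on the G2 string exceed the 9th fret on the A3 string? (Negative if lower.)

G2 at fret 7 → D3 (MIDI 50); A3 at fret 9 → F#4 (MIDI 66).
50 − 66 = -16, so the two pitches are 16 semitones apart.

-16 semitones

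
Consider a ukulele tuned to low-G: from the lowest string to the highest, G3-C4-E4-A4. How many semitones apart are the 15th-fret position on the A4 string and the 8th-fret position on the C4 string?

A4 at fret 15 → C6 (MIDI 84); C4 at fret 8 → G♯4 (MIDI 68).
84 − 68 = 16, so the two pitches are 16 semitones apart, with C6 the higher.

16 semitones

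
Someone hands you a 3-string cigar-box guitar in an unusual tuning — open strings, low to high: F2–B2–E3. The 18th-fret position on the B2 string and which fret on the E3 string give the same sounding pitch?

13

B2 at fret 18 is B2 + 18 semitones = F4.
The open E3 string is 5 semitones above the open B2, so the same pitch on the E3 string lies at fret 18 − 5 = 13.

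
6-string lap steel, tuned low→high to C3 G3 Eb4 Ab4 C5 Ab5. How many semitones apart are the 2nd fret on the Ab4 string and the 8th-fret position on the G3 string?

Ab4 at fret 2 → Bb4 (MIDI 70); G3 at fret 8 → Eb4 (MIDI 63).
70 − 63 = 7, so the two pitches are 7 semitones apart, with Bb4 the higher.

7 semitones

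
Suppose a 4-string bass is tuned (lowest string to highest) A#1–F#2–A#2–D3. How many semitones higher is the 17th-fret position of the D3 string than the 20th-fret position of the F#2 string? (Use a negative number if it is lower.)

5 semitones

D3 at fret 17 → G4 (MIDI 67); F#2 at fret 20 → D4 (MIDI 62).
67 − 62 = 5, so the two pitches are 5 semitones apart.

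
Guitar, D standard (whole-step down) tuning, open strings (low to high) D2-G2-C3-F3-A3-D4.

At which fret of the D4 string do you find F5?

15

F5 is 15 semitones above the open D4 (D–D#–E–F–…–D#–E–F), so it sits at fret 15.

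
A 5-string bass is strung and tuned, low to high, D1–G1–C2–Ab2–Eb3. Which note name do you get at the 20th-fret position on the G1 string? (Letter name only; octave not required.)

Eb

The open G1 string plus 20 semitones: G–Ab–A–Bb–…–Db–D–Eb.
(Equivalently spelled D#.)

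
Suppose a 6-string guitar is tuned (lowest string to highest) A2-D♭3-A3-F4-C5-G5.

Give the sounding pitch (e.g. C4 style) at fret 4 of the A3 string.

D♭4

A3 is MIDI 57. Adding 4 gives 61, which is D♭4.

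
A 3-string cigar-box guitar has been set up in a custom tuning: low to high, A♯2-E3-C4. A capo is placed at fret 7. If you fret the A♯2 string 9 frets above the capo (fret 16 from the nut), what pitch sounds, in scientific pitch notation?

D4

The capo raises the open A♯2 by 7 semitones to F3; fretting 9 more gives A♯2 + 7 + 9 = A♯2 + 16 semitones = D4.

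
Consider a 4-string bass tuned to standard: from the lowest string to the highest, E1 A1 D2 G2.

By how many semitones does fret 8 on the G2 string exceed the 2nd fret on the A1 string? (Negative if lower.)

16 semitones

G2 at fret 8 → D#3 (MIDI 51); A1 at fret 2 → B1 (MIDI 35).
51 − 35 = 16, so the two pitches are 16 semitones apart.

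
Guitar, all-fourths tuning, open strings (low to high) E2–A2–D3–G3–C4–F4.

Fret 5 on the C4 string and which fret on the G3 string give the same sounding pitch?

10

C4 at fret 5 is C4 + 5 semitones = F4.
The open G3 string is 5 semitones below the open C4, so the same pitch on the G3 string lies at fret 5 + 5 = 10.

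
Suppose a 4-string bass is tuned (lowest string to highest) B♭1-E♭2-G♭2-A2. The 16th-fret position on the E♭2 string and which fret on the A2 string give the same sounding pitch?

E♭2 at fret 16 is E♭2 + 16 semitones = G3.
The open A2 string is 6 semitones above the open E♭2, so the same pitch on the A2 string lies at fret 16 − 6 = 10.

10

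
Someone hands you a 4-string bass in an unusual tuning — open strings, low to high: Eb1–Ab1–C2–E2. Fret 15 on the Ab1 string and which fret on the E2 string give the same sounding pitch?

7

Ab1 at fret 15 is Ab1 + 15 semitones = B2.
The open E2 string is 8 semitones above the open Ab1, so the same pitch on the E2 string lies at fret 15 − 8 = 7.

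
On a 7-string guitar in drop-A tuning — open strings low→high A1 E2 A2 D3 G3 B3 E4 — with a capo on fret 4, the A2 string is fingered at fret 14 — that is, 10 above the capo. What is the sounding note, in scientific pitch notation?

B3

The capo raises the open A2 by 4 semitones to C♯3; fretting 10 more gives A2 + 4 + 10 = A2 + 14 semitones = B3.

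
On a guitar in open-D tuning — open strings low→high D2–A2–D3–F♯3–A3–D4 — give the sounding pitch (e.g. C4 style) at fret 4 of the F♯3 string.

A♯3

Each fret is one semitone, so F♯3 + 4 = A♯3.
(Equivalently spelled B♭3.)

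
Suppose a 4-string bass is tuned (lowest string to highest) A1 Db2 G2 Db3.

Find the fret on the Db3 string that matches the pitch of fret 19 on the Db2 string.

7

Fret 19 on Db2 is MIDI 37 + 19 = 56 (Ab3). On the Db3 string (open MIDI 49), that pitch is 56 − 49 = fret 7.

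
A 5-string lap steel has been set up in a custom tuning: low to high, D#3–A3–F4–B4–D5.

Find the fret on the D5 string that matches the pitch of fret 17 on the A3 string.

0

Fret 17 on A3 is MIDI 57 + 17 = 74 (D5). On the D5 string (open MIDI 74), that pitch is 74 − 74 = fret 0.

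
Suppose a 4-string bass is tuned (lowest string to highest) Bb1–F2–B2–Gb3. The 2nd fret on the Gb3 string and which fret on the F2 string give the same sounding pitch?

Gb3 at fret 2 is Gb3 + 2 semitones = Ab3.
The open F2 string is 13 semitones below the open Gb3, so the same pitch on the F2 string lies at fret 2 + 13 = 15.

15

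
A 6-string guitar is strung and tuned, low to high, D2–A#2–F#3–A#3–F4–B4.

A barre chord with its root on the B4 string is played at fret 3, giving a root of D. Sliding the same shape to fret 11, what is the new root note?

A#

Moving from fret 3 to fret 11 shifts the root by 8 semitones.
D up 8 semitones is A#.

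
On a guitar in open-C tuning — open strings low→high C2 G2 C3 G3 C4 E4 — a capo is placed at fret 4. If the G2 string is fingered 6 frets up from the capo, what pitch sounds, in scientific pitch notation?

The capo raises the open G2 by 4 semitones to B2; fretting 6 more gives G2 + 4 + 6 = G2 + 10 semitones = F3.

F3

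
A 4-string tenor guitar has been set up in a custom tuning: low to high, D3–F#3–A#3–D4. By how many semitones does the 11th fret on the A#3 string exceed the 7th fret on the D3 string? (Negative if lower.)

12 semitones

A#3 at fret 11 → A4 (MIDI 69); D3 at fret 7 → A3 (MIDI 57).
69 − 57 = 12, so the two pitches are 12 semitones apart.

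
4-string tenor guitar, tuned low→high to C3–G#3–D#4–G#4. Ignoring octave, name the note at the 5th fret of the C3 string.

C3 is MIDI 48. Adding 5 gives 53; 53 mod 12 = 5, i.e. F.

F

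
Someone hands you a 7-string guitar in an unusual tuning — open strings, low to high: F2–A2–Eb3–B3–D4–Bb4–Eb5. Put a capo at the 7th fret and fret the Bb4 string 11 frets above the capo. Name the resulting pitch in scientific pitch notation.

E6

The capo raises the open Bb4 by 7 semitones to F5; fretting 11 more gives Bb4 + 7 + 11 = Bb4 + 18 semitones = E6.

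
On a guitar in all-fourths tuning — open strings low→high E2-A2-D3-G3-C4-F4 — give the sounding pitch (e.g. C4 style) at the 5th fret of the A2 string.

D3

Each fret is one semitone, so A2 + 5 = D3.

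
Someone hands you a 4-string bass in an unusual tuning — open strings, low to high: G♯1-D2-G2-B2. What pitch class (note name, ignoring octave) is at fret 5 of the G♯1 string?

C♯

G♯1 is MIDI 32. Adding 5 gives 37; 37 mod 12 = 1, i.e. C♯.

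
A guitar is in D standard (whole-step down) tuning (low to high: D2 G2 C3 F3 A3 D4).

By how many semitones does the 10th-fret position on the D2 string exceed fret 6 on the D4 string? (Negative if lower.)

D2 at fret 10 → C3 (MIDI 48); D4 at fret 6 → G#4 (MIDI 68).
48 − 68 = -20, so the two pitches are 20 semitones apart.

-20 semitones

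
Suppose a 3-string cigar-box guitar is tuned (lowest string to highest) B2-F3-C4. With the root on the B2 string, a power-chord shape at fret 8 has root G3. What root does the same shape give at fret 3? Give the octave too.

Moving from fret 8 to fret 3 shifts the root by -5 semitones.
G3 down 5 semitones is D3.

D3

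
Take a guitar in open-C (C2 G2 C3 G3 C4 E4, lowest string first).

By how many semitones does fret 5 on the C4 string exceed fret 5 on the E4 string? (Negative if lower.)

-4 semitones

C4 at fret 5 → F4 (MIDI 65); E4 at fret 5 → A4 (MIDI 69).
65 − 69 = -4, so the two pitches are 4 semitones apart.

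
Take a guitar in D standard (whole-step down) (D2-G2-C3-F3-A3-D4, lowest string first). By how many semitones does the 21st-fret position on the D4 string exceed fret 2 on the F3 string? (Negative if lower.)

D4 at fret 21 → B5 (MIDI 83); F3 at fret 2 → G3 (MIDI 55).
83 − 55 = 28, so the two pitches are 28 semitones apart.

28 semitones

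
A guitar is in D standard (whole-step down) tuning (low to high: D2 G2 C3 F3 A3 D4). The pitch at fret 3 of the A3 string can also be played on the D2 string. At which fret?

A3 at fret 3 is A3 + 3 semitones = C4.
The open D2 string is 19 semitones below the open A3, so the same pitch on the D2 string lies at fret 3 + 19 = 22.

22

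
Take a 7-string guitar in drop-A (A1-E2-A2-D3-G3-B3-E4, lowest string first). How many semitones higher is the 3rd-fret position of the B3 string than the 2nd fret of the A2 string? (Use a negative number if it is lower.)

B3 at fret 3 → D4 (MIDI 62); A2 at fret 2 → B2 (MIDI 47).
62 − 47 = 15, so the two pitches are 15 semitones apart.

15 semitones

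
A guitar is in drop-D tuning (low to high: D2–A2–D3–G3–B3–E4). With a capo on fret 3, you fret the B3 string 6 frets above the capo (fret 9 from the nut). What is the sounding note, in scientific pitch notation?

The capo raises the open B3 by 3 semitones to D4; fretting 6 more gives B3 + 3 + 6 = B3 + 9 semitones = G♯4.

G♯4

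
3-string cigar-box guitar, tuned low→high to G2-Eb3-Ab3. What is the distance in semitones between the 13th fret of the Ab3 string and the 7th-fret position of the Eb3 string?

11 semitones

Ab3 at fret 13 → A4 (MIDI 69); Eb3 at fret 7 → Bb3 (MIDI 58).
69 − 58 = 11, so the two pitches are 11 semitones apart, with A4 the higher.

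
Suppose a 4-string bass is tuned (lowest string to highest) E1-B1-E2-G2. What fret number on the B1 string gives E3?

17

E3 is 17 semitones above the open B1 (B–C–C#–D–…–D–D#–E), so it sits at fret 17.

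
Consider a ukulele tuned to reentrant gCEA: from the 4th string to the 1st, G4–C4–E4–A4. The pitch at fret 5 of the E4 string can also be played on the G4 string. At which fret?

2

Fret 5 on E4 is MIDI 64 + 5 = 69 (A4). On the G4 string (open MIDI 67), that pitch is 69 − 67 = fret 2.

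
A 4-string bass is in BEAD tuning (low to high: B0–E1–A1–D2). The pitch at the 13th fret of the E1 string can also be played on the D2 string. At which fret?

3

Fret 13 on E1 is MIDI 28 + 13 = 41 (F2). On the D2 string (open MIDI 38), that pitch is 41 − 38 = fret 3.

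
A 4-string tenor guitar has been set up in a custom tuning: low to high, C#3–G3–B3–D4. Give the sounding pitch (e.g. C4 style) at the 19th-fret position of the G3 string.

D5

G3 is MIDI 55. Adding 19 gives 74, which is D5.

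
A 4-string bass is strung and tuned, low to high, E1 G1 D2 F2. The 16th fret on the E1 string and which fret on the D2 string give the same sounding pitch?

6

E1 at fret 16 is E1 + 16 semitones = G♯2.
The open D2 string is 10 semitones above the open E1, so the same pitch on the D2 string lies at fret 16 − 10 = 6.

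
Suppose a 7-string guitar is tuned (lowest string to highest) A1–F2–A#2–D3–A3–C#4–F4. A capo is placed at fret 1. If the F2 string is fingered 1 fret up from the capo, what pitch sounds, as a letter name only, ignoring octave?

G

The capo raises the open F2 by 1 semitone to F#2; fretting 1 more gives F2 + 1 + 1 = F2 + 2 semitones, landing on G.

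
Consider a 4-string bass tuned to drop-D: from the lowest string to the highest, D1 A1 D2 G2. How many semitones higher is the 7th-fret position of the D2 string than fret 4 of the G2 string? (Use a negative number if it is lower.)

-2 semitones

D2 at fret 7 → A2 (MIDI 45); G2 at fret 4 → B2 (MIDI 47).
45 − 47 = -2, so the two pitches are 2 semitones apart.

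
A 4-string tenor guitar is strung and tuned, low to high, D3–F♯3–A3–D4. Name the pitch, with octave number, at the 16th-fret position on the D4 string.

F♯5

D4 is MIDI 62. Adding 16 gives 78, which is F♯5.
(Equivalently spelled G♭5.)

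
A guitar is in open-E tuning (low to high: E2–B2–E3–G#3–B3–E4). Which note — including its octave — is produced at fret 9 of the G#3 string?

G#3 is MIDI 56. Adding 9 gives 65, which is F4.

F4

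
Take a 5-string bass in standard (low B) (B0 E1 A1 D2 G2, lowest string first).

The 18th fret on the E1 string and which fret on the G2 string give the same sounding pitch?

E1 at fret 18 is E1 + 18 semitones = A#2.
The open G2 string is 15 semitones above the open E1, so the same pitch on the G2 string lies at fret 18 − 15 = 3.

3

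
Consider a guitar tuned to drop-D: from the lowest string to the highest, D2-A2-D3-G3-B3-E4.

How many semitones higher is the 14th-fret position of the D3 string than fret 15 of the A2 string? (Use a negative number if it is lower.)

4 semitones

D3 at fret 14 → E4 (MIDI 64); A2 at fret 15 → C4 (MIDI 60).
64 − 60 = 4, so the two pitches are 4 semitones apart.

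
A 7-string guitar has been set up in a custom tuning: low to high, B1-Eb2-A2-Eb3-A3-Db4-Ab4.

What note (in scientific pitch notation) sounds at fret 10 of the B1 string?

The open B1 string plus 10 semitones: B–C–Db–D–…–G–Ab–A.
The walk passes from B into C once, so the octave number goes from 1 to 2.

A2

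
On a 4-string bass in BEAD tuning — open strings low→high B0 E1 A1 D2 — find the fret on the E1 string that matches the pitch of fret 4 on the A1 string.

9

Fret 4 on A1 is MIDI 33 + 4 = 37 (C♯2). On the E1 string (open MIDI 28), that pitch is 37 − 28 = fret 9.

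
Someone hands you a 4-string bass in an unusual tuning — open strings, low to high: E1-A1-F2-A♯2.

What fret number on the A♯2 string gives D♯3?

5

D♯3 is 5 semitones above the open A♯2 (A#–B–C–C#–D–D#), so it sits at fret 5.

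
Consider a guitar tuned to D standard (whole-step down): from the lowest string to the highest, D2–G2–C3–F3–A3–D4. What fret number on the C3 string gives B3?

11

B3 is 11 semitones above the open C3 (C–C#–D–D#–…–A–A#–B), so it sits at fret 11.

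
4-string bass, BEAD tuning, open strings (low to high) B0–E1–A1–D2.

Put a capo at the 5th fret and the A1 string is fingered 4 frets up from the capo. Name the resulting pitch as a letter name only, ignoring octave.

F#

The capo raises the open A1 by 5 semitones to D2; fretting 4 more gives A1 + 5 + 4 = A1 + 9 semitones, landing on F#.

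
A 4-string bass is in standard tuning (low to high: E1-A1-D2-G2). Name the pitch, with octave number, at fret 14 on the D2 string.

E3

D2 is MIDI 38. Adding 14 gives 52, which is E3.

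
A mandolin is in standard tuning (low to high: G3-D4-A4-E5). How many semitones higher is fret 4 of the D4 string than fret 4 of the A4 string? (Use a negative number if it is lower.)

D4 at fret 4 → F#4 (MIDI 66); A4 at fret 4 → C#5 (MIDI 73).
66 − 73 = -7, so the two pitches are 7 semitones apart.

-7 semitones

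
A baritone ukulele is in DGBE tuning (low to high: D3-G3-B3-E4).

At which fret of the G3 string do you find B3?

B3 is 4 semitones above the open G3 (G–G#–A–A#–B), so it sits at fret 4.

4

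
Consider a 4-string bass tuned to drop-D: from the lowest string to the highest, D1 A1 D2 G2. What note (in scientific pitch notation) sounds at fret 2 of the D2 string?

E2

D2 is MIDI 38. Adding 2 gives 40, which is E2.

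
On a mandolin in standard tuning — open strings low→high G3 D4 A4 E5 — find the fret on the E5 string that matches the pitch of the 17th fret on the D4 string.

D4 at fret 17 is D4 + 17 semitones = G5.
The open E5 string is 14 semitones above the open D4, so the same pitch on the E5 string lies at fret 17 − 14 = 3.

3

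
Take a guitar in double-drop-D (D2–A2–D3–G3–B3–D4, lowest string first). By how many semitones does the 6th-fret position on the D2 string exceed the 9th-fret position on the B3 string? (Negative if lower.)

-24 semitones

D2 at fret 6 → G#2 (MIDI 44); B3 at fret 9 → G#4 (MIDI 68).
44 − 68 = -24, so the two pitches are 24 semitones apart.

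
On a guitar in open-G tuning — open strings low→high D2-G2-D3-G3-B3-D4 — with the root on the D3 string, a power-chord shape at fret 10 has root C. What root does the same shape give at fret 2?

Moving from fret 10 to fret 2 shifts the root by -8 semitones.
C down 8 semitones is E.

E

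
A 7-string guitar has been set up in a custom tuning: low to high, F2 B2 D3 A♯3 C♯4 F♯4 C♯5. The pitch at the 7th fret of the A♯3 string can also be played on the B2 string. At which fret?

A♯3 at fret 7 is A♯3 + 7 semitones = F4.
The open B2 string is 11 semitones below the open A♯3, so the same pitch on the B2 string lies at fret 7 + 11 = 18.

18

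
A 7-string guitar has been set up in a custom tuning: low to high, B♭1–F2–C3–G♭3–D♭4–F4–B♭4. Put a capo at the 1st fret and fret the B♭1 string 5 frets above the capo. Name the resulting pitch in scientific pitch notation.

E2

The capo raises the open B♭1 by 1 semitone to B1; fretting 5 more gives B♭1 + 1 + 5 = B♭1 + 6 semitones = E2.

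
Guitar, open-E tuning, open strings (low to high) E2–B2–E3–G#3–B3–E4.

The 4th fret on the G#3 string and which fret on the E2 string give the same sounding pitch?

20

G#3 at fret 4 is G#3 + 4 semitones = C4.
The open E2 string is 16 semitones below the open G#3, so the same pitch on the E2 string lies at fret 4 + 16 = 20.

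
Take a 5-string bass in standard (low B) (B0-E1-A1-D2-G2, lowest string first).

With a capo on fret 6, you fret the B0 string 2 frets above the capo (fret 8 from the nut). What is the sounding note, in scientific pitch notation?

The capo raises the open B0 by 6 semitones to F1; fretting 2 more gives B0 + 6 + 2 = B0 + 8 semitones = G1.

G1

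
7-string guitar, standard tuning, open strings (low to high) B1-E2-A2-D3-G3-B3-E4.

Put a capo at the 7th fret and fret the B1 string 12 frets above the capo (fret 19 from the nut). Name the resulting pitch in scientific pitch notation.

F♯3

The capo raises the open B1 by 7 semitones to F♯2; fretting 12 more gives B1 + 7 + 12 = B1 + 19 semitones = F♯3.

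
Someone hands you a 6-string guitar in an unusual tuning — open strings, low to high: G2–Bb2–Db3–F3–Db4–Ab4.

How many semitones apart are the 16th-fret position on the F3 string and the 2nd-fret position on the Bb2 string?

21 semitones

F3 at fret 16 → A4 (MIDI 69); Bb2 at fret 2 → C3 (MIDI 48).
69 − 48 = 21, so the two pitches are 21 semitones apart, with A4 the higher.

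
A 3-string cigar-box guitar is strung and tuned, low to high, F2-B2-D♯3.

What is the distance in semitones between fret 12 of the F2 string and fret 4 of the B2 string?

F2 at fret 12 → F3 (MIDI 53); B2 at fret 4 → D♯3 (MIDI 51).
53 − 51 = 2, so the two pitches are 2 semitones apart, with F3 the higher.

2 semitones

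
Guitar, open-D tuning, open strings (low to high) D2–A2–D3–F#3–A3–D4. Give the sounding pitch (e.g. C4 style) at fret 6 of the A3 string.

The open A3 string plus 6 semitones: A–A#–B–C–C#–D–D#.
The walk passes from B into C once, so the octave number goes from 3 to 4.
(Equivalently spelled Eb4.)

D#4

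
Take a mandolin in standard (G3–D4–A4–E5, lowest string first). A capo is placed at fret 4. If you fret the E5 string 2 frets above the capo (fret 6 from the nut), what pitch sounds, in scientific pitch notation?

A#5

The capo raises the open E5 by 4 semitones to G#5; fretting 2 more gives E5 + 4 + 2 = E5 + 6 semitones = A#5.
(Also written Bb.)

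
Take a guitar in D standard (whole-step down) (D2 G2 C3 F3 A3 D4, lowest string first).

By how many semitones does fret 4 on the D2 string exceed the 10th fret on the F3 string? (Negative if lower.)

-21 semitones

D2 at fret 4 → F♯2 (MIDI 42); F3 at fret 10 → D♯4 (MIDI 63).
42 − 63 = -21, so the two pitches are 21 semitones apart.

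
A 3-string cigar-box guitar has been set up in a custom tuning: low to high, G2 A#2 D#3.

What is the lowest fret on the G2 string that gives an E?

9

From G2, count semitones up the chromatic scale until reaching E: G–G#–A–A#–B–C–C#–D–D#–E — 9 steps.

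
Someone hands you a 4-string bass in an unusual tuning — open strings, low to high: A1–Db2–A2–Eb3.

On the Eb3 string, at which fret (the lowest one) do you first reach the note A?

From Eb3, count semitones up the chromatic scale until reaching A: Eb–E–F–Gb–G–Ab–A — 6 steps.

6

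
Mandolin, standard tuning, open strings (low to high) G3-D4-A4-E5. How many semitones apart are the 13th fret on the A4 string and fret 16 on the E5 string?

10 semitones

A4 at fret 13 → A♯5 (MIDI 82); E5 at fret 16 → G♯6 (MIDI 92).
82 − 92 = -10, so the two pitches are 10 semitones apart, with G♯6 the higher.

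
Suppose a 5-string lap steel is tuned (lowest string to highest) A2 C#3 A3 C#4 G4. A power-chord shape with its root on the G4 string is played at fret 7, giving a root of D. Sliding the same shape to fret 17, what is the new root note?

Moving from fret 7 to fret 17 shifts the root by 10 semitones.
D up 10 semitones is C.

C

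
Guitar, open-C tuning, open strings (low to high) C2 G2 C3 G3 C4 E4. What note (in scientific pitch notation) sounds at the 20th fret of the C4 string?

C4 is MIDI 60. Adding 20 gives 80, which is G♯5.
(Equivalently spelled A♭5.)

G♯5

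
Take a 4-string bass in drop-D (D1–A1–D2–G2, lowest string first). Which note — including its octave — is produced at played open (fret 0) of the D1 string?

Fret 0 is the open string itself, so the pitch is just D1.

D1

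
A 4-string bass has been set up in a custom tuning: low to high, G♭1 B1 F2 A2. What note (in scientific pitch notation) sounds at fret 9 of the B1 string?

B1 is MIDI 35. Adding 9 gives 44, which is A♭2.
(Equivalently spelled G♯2.)

A♭2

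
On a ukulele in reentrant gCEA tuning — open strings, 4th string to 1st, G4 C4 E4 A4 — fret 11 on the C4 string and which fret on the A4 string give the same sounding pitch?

2

Fret 11 on C4 is MIDI 60 + 11 = 71 (B4). On the A4 string (open MIDI 69), that pitch is 71 − 69 = fret 2.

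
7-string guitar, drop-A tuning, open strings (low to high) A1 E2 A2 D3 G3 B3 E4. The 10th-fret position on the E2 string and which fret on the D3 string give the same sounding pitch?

E2 at fret 10 is E2 + 10 semitones = D3.
The open D3 string is 10 semitones above the open E2, so the same pitch on the D3 string lies at fret 10 − 10 = 0.

0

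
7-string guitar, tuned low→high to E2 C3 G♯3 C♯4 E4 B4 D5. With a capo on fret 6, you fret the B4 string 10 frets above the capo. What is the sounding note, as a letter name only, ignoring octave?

The capo raises the open B4 by 6 semitones to F5; fretting 10 more gives B4 + 6 + 10 = B4 + 16 semitones, landing on D♯.
(Also written E♭.)

D♯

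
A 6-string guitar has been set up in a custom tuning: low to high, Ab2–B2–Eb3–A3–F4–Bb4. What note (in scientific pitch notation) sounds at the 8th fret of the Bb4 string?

Bb4 is MIDI 70. Adding 8 gives 78, which is Gb5.

Gb5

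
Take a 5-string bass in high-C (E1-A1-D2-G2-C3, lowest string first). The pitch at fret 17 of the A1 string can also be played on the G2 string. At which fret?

7

A1 at fret 17 is A1 + 17 semitones = D3.
The open G2 string is 10 semitones above the open A1, so the same pitch on the G2 string lies at fret 17 − 10 = 7.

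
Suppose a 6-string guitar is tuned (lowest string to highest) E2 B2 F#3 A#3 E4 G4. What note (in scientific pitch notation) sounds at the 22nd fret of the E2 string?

D4

Each fret is one semitone, so E2 + 22 = D4.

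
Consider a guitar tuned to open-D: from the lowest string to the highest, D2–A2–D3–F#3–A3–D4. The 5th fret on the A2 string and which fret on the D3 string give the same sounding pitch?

Fret 5 on A2 is MIDI 45 + 5 = 50 (D3). On the D3 string (open MIDI 50), that pitch is 50 − 50 = fret 0.

0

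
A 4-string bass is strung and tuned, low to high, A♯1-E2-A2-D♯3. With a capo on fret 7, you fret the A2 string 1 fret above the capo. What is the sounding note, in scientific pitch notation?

The capo raises the open A2 by 7 semitones to E3; fretting 1 more gives A2 + 7 + 1 = A2 + 8 semitones = F3.

F3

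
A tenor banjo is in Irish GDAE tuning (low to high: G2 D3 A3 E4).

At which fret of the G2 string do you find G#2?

G#2 is 1 semitone above the open G2 (G–G#), so it sits at fret 1.

1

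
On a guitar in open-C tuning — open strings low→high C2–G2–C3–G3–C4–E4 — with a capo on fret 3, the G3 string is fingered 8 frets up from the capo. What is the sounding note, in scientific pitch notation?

F♯4

The capo raises the open G3 by 3 semitones to A♯3; fretting 8 more gives G3 + 3 + 8 = G3 + 11 semitones = F♯4.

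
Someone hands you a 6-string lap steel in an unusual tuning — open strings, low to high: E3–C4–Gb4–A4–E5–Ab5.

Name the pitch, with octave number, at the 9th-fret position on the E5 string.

Db6

E5 is MIDI 76. Adding 9 gives 85, which is Db6.
(Equivalently spelled C#6.)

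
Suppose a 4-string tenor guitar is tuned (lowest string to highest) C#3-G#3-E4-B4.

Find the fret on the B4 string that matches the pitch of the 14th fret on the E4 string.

Fret 14 on E4 is MIDI 64 + 14 = 78 (F#5). On the B4 string (open MIDI 71), that pitch is 78 − 71 = fret 7.

7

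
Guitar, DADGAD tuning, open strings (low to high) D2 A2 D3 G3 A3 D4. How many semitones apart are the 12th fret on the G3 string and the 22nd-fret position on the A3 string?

12 semitones

G3 at fret 12 → G4 (MIDI 67); A3 at fret 22 → G5 (MIDI 79).
67 − 79 = -12, so the two pitches are 12 semitones apart, with G5 the higher.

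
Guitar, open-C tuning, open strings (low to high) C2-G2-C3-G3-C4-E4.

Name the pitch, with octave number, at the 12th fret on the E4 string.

E5

The open E4 string plus 12 semitones: E–F–F#–G–…–D–D#–E.
The walk passes from B into C once, so the octave number goes from 4 to 5.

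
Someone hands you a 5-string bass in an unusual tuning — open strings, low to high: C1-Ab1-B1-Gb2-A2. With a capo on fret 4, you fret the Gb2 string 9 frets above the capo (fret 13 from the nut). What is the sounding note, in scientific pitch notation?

G3

The capo raises the open Gb2 by 4 semitones to Bb2; fretting 9 more gives Gb2 + 4 + 9 = Gb2 + 13 semitones = G3.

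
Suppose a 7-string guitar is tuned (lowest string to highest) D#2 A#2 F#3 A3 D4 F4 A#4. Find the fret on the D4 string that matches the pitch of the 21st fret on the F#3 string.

Fret 21 on F#3 is MIDI 54 + 21 = 75 (D#5). On the D4 string (open MIDI 62), that pitch is 75 − 62 = fret 13.

13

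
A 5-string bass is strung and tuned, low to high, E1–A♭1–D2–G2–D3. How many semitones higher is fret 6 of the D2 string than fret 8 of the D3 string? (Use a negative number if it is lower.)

-14 semitones

D2 at fret 6 → A♭2 (MIDI 44); D3 at fret 8 → B♭3 (MIDI 58).
44 − 58 = -14, so the two pitches are 14 semitones apart.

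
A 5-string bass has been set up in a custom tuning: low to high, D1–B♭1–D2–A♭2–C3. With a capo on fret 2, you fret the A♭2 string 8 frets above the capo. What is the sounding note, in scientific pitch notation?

G♭3

The capo raises the open A♭2 by 2 semitones to B♭2; fretting 8 more gives A♭2 + 2 + 8 = A♭2 + 10 semitones = G♭3.
(Also written F♯.)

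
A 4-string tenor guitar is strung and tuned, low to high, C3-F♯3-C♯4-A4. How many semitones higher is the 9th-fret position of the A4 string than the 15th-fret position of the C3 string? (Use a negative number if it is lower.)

15 semitones

A4 at fret 9 → F♯5 (MIDI 78); C3 at fret 15 → D♯4 (MIDI 63).
78 − 63 = 15, so the two pitches are 15 semitones apart.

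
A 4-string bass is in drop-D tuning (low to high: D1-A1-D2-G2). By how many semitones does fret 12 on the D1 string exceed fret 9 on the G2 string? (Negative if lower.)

-14 semitones

D1 at fret 12 → D2 (MIDI 38); G2 at fret 9 → E3 (MIDI 52).
38 − 52 = -14, so the two pitches are 14 semitones apart.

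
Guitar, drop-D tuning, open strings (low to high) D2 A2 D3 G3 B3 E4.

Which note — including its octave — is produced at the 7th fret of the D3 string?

Each fret is one semitone, so D3 + 7 = A3.

A3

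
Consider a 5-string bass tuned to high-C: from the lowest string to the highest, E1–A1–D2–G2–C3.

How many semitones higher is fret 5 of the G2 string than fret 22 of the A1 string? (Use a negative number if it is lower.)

-7 semitones

G2 at fret 5 → C3 (MIDI 48); A1 at fret 22 → G3 (MIDI 55).
48 − 55 = -7, so the two pitches are 7 semitones apart.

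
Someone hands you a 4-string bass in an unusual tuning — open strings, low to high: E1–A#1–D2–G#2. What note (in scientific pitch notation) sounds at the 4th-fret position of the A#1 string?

D2

Each fret is one semitone, so A#1 + 4 = D2.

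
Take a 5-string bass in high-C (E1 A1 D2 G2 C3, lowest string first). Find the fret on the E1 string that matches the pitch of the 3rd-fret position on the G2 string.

18

G2 at fret 3 is G2 + 3 semitones = A♯2.
The open E1 string is 15 semitones below the open G2, so the same pitch on the E1 string lies at fret 3 + 15 = 18.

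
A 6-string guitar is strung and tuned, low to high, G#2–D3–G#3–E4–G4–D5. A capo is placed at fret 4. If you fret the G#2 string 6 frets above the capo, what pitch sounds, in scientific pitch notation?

The capo raises the open G#2 by 4 semitones to C3; fretting 6 more gives G#2 + 4 + 6 = G#2 + 10 semitones = F#3.
(Also written Gb.)

F#3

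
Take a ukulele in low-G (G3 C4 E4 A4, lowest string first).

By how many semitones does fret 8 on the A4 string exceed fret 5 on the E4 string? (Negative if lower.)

A4 at fret 8 → F5 (MIDI 77); E4 at fret 5 → A4 (MIDI 69).
77 − 69 = 8, so the two pitches are 8 semitones apart.

8 semitones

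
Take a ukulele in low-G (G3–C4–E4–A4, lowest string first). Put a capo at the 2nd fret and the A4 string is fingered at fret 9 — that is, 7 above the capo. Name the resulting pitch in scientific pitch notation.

The capo raises the open A4 by 2 semitones to B4; fretting 7 more gives A4 + 2 + 7 = A4 + 9 semitones = F#5.

F#5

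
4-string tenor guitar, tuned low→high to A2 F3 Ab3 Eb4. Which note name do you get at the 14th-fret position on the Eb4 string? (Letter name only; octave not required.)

F

The open Eb4 string plus 14 semitones: Eb–E–F–Gb–…–Eb–E–F.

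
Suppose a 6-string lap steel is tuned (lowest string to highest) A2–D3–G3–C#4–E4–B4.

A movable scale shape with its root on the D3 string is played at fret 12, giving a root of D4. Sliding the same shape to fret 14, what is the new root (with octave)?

Moving from fret 12 to fret 14 shifts the root by 2 semitones.
D4 up 2 semitones is E4.

E4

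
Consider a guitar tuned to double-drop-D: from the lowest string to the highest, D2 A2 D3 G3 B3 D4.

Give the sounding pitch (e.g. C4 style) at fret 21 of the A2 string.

F#4

A2 is MIDI 45. Adding 21 gives 66, which is F#4.
(Equivalently spelled Gb4.)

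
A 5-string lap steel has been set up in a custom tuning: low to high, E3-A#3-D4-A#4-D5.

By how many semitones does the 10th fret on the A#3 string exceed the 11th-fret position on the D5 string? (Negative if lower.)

A#3 at fret 10 → G#4 (MIDI 68); D5 at fret 11 → C#6 (MIDI 85).
68 − 85 = -17, so the two pitches are 17 semitones apart.

-17 semitones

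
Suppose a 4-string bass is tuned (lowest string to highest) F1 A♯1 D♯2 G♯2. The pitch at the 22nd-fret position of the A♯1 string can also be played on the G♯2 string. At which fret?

A♯1 at fret 22 is A♯1 + 22 semitones = G♯3.
The open G♯2 string is 10 semitones above the open A♯1, so the same pitch on the G♯2 string lies at fret 22 − 10 = 12.

12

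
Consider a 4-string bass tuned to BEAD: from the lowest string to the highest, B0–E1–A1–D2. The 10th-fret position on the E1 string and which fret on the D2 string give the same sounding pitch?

E1 at fret 10 is E1 + 10 semitones = D2.
The open D2 string is 10 semitones above the open E1, so the same pitch on the D2 string lies at fret 10 − 10 = 0.

0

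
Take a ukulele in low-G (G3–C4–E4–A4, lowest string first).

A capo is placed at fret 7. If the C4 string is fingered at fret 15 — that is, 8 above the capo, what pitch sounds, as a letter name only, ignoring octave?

D#

The capo raises the open C4 by 7 semitones to G4; fretting 8 more gives C4 + 7 + 8 = C4 + 15 semitones, landing on D#.
(Also written Eb.)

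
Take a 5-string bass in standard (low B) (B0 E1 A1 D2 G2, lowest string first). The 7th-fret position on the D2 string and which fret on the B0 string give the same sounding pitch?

22

Fret 7 on D2 is MIDI 38 + 7 = 45 (A2). On the B0 string (open MIDI 23), that pitch is 45 − 23 = fret 22.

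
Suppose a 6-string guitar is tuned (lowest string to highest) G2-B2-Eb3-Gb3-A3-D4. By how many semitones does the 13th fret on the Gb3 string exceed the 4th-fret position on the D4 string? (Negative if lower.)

Gb3 at fret 13 → G4 (MIDI 67); D4 at fret 4 → Gb4 (MIDI 66).
67 − 66 = 1, so the two pitches are 1 semitone apart.

1 semitone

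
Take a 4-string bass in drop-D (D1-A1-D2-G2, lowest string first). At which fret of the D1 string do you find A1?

A1 is 7 semitones above the open D1 (D–D#–E–F–F#–G–G#–A), so it sits at fret 7.

7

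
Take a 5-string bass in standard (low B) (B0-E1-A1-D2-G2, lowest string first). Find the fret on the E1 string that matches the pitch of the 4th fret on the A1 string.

9

A1 at fret 4 is A1 + 4 semitones = C#2.
The open E1 string is 5 semitones below the open A1, so the same pitch on the E1 string lies at fret 4 + 5 = 9.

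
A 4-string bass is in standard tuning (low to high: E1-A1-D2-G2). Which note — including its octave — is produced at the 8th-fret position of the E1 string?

C2

The open E1 string plus 8 semitones: E–F–F#–G–G#–A–A#–B–C.
The walk passes from B into C once, so the octave number goes from 1 to 2.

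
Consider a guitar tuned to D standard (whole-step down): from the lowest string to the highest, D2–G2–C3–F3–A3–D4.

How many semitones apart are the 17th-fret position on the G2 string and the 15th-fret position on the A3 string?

G2 at fret 17 → C4 (MIDI 60); A3 at fret 15 → C5 (MIDI 72).
60 − 72 = -12, so the two pitches are 12 semitones apart, with C5 the higher.

12 semitones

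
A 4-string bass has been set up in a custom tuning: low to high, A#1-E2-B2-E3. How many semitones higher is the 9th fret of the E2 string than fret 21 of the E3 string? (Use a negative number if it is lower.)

E2 at fret 9 → C#3 (MIDI 49); E3 at fret 21 → C#5 (MIDI 73).
49 − 73 = -24, so the two pitches are 24 semitones apart.

-24 semitones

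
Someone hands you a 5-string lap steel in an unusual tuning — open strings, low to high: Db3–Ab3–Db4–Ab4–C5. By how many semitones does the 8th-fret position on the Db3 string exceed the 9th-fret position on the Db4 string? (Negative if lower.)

-13 semitones

Db3 at fret 8 → A3 (MIDI 57); Db4 at fret 9 → Bb4 (MIDI 70).
57 − 70 = -13, so the two pitches are 13 semitones apart.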